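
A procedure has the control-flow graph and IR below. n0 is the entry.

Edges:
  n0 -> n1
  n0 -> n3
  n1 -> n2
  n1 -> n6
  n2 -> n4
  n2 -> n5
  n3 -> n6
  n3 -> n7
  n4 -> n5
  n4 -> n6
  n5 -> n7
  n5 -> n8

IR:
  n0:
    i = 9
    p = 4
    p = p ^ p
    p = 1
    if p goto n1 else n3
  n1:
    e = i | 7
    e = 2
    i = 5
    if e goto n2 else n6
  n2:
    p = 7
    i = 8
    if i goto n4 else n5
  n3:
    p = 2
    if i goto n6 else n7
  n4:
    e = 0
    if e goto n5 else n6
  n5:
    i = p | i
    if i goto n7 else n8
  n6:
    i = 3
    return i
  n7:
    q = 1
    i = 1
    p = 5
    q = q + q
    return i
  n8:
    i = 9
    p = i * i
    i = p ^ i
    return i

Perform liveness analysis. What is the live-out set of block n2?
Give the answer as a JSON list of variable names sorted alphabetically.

def/use:
  n0: def={i,p} ue=∅
  n1: def={e,i} ue={i}
  n2: def={i,p} ue=∅
  n3: def={p} ue={i}
  n4: def={e} ue=∅
  n5: def={i} ue={i,p}
  n6: def={i} ue=∅
  n7: def={i,p,q} ue=∅
  n8: def={i,p} ue=∅

Live sets:
  n0 li=∅ lo={i}
  n1 li={i} lo=∅
  n2 li=∅ lo={i,p}
  n3 li={i} lo=∅
  n4 li={i,p} lo={i,p}
  n5 li={i,p} lo=∅
  n6 li=∅ lo=∅
  n7 li=∅ lo=∅
  n8 li=∅ lo=∅

live-out(n2) = ["i", "p"]

Answer: ["i", "p"]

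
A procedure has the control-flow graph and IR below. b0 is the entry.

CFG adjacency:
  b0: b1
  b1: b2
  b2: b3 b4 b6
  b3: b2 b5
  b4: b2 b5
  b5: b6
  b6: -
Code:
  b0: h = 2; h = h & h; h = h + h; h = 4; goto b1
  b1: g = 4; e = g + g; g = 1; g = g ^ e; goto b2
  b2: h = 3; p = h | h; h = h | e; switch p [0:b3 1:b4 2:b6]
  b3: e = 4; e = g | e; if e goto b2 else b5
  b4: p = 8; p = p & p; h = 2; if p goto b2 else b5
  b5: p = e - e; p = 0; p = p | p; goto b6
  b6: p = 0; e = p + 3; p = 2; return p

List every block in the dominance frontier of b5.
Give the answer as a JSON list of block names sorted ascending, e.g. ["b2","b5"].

idom tree: b1←b0 b2←b1 b3←b2 b4←b2 b5←b2 b6←b2
Join-block Dom:
  b2: preds {b1,b3,b4}: {b0,b1} ∩ {b0,b1,b2,b3} ∩ {b0,b1,b2,b4} = {b0,b1}; idom=b1
  b5: preds {b3,b4}: {b0,b1,b2,b3} ∩ {b0,b1,b2,b4} = {b0,b1,b2}; idom=b2
  b6: preds {b2,b5}: {b0,b1,b2} ∩ {b0,b1,b2,b5} = {b0,b1,b2}; idom=b2

Frontier:
  b2←b1: walk · to b1
  b2←b3: walk b3→b2 to b1
  b2←b4: walk b4→b2 to b1
  b5←b3: walk b3 to b2
  b5←b4: walk b4 to b2
  b6←b2: walk · to b2
  b6←b5: walk b5 to b2
  b0 → ∅
  b1 → ∅
  b2 → {b2}
  b3 → {b2,b5}
  b4 → {b2,b5}
  b5 → {b6}
  b6 → ∅

DF(b5) = ["b6"]

Answer: ["b6"]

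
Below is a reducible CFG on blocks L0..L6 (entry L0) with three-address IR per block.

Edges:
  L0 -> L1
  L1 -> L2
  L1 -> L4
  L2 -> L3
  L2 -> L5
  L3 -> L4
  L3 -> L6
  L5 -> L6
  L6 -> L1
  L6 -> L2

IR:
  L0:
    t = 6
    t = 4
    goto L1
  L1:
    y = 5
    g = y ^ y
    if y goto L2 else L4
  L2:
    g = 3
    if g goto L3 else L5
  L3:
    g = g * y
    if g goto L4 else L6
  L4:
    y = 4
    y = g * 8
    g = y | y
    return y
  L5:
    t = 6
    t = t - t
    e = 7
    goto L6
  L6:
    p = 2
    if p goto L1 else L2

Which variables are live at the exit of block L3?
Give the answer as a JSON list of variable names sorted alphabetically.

Block summaries:
  L0: {t} / ∅
  L1: {g,y} / ∅
  L2: {g} / ∅
  L3: {g} / {g,y}
  L4: {g,y} / {g}
  L5: {e,t} / ∅
  L6: {p} / ∅

Live sets:
  L0 li=∅ lo=∅
  L1 li=∅ lo={g,y}
  L2 li={y} lo={g,y}
  L3 li={g,y} lo={g,y}
  L4 li={g} lo=∅
  L5 li={y} lo={y}
  L6 li={y} lo={y}

live-out(L3) = ["g", "y"]

Answer: ["g", "y"]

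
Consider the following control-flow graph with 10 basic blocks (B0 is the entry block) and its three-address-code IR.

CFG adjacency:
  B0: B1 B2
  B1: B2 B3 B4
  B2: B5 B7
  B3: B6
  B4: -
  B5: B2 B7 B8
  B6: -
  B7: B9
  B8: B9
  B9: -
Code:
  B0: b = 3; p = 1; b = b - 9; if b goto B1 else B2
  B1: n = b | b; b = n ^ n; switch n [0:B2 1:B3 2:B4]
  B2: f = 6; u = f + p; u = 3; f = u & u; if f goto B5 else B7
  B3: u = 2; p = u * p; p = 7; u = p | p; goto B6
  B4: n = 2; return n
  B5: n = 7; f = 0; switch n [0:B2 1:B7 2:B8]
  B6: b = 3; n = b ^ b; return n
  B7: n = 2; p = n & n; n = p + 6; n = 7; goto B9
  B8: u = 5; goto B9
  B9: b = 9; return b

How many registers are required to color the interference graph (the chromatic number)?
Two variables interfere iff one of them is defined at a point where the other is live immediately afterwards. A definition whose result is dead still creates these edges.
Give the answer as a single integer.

Answer: 3

Derivation:
Per-block:
  B0 def {b,p} use ∅
  B1 def {b,n} use {b}
  B2 def {f,u} use {p}
  B3 def {p,u} use {p}
  B4 def {n} use ∅
  B5 def {f,n} use ∅
  B6 def {b,n} use ∅
  B7 def {n,p} use ∅
  B8 def {u} use ∅
  B9 def {b} use ∅

Liveness:
  live B0: ∅→{b,p}
  live B1: {b,p}→{p}
  live B2: {p}→{p}
  live B3: {p}→∅
  live B4: ∅→∅
  live B5: {p}→{p}
  live B6: ∅→∅
  live B7: ∅→∅
  live B8: ∅→∅
  live B9: ∅→∅

Conflict graph:
  b: {n,p}
  f: {n,p}
  n: {b,f,p}
  p: {b,f,n,u}
  u: {p}

Colouring:
  clique {b,n,p} ⇒ need ≥ 3
  assign b→R2 f→R2 n→R1 p→R0 u→R1 — no edge inside a register ⇒ χ ≤ 3
  χ = 3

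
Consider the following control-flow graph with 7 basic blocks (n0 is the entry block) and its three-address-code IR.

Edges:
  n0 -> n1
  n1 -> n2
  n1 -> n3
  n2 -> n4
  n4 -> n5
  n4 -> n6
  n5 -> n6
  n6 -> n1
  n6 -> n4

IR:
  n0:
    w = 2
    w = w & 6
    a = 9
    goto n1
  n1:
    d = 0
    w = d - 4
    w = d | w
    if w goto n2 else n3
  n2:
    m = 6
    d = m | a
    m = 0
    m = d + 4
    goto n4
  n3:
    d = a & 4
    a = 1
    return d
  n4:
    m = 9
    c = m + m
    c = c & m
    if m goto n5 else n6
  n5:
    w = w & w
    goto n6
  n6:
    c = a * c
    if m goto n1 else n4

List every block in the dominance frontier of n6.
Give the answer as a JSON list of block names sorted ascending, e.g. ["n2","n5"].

Answer: ["n1", "n4"]

Derivation:
idom tree: n1←n0 n2←n1 n3←n1 n4←n2 n5←n4 n6←n4
Dom at joins:
  n1: preds {n0,n6}: {n0} ∩ {n0,n1,n2,n4,n6} = {n0}; idom=n0
  n4: preds {n2,n6}: {n0,n1,n2} ∩ {n0,n1,n2,n4,n6} = {n0,n1,n2}; idom=n2
  n6: preds {n4,n5}: {n0,n1,n2,n4} ∩ {n0,n1,n2,n4,n5} = {n0,n1,n2,n4}; idom=n4

Frontier:
  n1←n0: walk · to n0
  n1←n6: walk n6→n4→n2→n1 to n0
  n4←n2: walk · to n2
  n4←n6: walk n6→n4 to n2
  n6←n4: walk · to n4
  n6←n5: walk n5 to n4
  n0: DF=∅
  n1: DF={n1}
  n2: DF={n1}
  n3: DF=∅
  n4: DF={n1,n4}
  n5: DF={n6}
  n6: DF={n1,n4}

DF(n6) = ["n1", "n4"]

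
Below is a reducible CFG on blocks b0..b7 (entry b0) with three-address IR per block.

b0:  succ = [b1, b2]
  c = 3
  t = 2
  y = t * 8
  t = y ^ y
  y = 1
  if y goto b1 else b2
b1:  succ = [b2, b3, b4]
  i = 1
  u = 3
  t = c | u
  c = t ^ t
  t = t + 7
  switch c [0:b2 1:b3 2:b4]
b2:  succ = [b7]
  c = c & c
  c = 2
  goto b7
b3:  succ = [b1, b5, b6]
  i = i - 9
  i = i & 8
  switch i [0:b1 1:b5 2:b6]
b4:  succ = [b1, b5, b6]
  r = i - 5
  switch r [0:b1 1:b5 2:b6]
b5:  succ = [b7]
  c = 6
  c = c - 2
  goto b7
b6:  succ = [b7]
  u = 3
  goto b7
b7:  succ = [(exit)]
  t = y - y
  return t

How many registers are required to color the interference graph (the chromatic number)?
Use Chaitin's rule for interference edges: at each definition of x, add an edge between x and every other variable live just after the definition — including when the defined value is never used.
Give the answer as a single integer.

Per-block:
  b0 def {c,t,y} use ∅
  b1 def {c,i,t,u} use {c}
  b2 def {c} use {c}
  b3 def {i} use {i}
  b4 def {r} use {i}
  b5 def {c} use ∅
  b6 def {u} use ∅
  b7 def {t} use {y}

Live sets:
  b0: in=∅ out={c,y}
  b1: in={c,y} out={c,i,y}
  b2: in={c,y} out={y}
  b3: in={c,i,y} out={c,y}
  b4: in={c,i,y} out={c,y}
  b5: in={y} out={y}
  b6: in={y} out={y}
  b7: in={y} out=∅

Interfere edges:
  c↔{i,r,t,u,y}
  i↔{c,t,u,y}
  r↔{c,y}
  t↔{c,i,y}
  u↔{c,i,y}
  y↔{c,i,r,t,u}

Chromatic number:
  {c,i,t,y} pairwise interfere (4-clique) ⇒ χ ≥ 4
  assign c→R0 i→R2 r→R2 t→R3 u→R3 y→R1 — no edge inside a register ⇒ χ ≤ 4
  χ = 4

Answer: 4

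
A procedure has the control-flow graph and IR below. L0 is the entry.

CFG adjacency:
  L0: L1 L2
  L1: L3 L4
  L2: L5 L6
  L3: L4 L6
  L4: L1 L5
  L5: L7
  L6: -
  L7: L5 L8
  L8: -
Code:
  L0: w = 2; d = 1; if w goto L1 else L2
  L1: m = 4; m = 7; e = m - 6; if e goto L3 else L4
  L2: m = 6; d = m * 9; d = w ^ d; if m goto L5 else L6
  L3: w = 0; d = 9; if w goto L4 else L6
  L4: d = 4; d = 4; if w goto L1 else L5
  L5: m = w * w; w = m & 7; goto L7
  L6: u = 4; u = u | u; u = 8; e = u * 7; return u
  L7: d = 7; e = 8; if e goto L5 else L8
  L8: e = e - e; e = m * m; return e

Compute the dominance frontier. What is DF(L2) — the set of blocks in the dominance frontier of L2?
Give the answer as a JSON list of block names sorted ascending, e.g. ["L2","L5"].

idom tree: L1←L0 L2←L0 L3←L1 L4←L1 L5←L0 L6←L0 L7←L5 L8←L7
Dom∩ at merges:
  L1: preds {L0,L4}: {L0} ∩ {L0,L1,L4} = {L0}; idom=L0
  L4: preds {L1,L3}: {L0,L1} ∩ {L0,L1,L3} = {L0,L1}; idom=L1
  L5: preds {L2,L4,L7}: {L0,L2} ∩ {L0,L1,L4} ∩ {L0,L5,L7} = {L0}; idom=L0
  L6: preds {L2,L3}: {L0,L2} ∩ {L0,L1,L3} = {L0}; idom=L0

Frontier:
  L1←L0: walk · to L0
  L1←L4: walk L4→L1 to L0
  L4←L1: walk · to L1
  L4←L3: walk L3 to L1
  L5←L2: walk L2 to L0
  L5←L4: walk L4→L1 to L0
  L5←L7: walk L7→L5 to L0
  L6←L2: walk L2 to L0
  L6←L3: walk L3→L1 to L0
  L0 → ∅
  L1 → {L1,L5,L6}
  L2 → {L5,L6}
  L3 → {L4,L6}
  L4 → {L1,L5}
  L5 → {L5}
  L6 → ∅
  L7 → {L5}
  L8 → ∅

DF(L2) = ["L5", "L6"]

Answer: ["L5", "L6"]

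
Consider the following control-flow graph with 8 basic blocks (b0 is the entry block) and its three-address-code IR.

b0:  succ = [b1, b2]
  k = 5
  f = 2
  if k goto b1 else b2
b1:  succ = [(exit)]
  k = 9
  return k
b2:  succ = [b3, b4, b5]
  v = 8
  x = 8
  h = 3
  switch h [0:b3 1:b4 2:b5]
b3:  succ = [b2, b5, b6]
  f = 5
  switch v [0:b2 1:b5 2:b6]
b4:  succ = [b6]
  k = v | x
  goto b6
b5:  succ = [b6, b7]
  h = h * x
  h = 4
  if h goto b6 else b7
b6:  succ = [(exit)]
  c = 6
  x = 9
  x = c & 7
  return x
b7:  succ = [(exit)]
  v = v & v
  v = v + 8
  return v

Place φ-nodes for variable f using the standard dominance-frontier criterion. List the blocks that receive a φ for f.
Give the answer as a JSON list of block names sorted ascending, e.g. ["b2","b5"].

Answer: ["b2", "b5", "b6"]

Derivation:
idom tree: b1←b0 b2←b0 b3←b2 b4←b2 b5←b2 b6←b2 b7←b5
Dom at joins:
  b2: preds {b0,b3}: {b0} ∩ {b0,b2,b3} = {b0}; idom=b0
  b5: preds {b2,b3}: {b0,b2} ∩ {b0,b2,b3} = {b0,b2}; idom=b2
  b6: preds {b3,b4,b5}: {b0,b2,b3} ∩ {b0,b2,b4} ∩ {b0,b2,b5} = {b0,b2}; idom=b2

DF walk-up:
  join b2 pred b0: · stop@b0
  join b2 pred b3: b3→b2 stop@b0
  join b5 pred b2: · stop@b2
  join b5 pred b3: b3 stop@b2
  join b6 pred b3: b3 stop@b2
  join b6 pred b4: b4 stop@b2
  join b6 pred b5: b5 stop@b2
  DF(b0)=∅
  DF(b1)=∅
  DF(b2)={b2}
  DF(b3)={b2,b5,b6}
  DF(b4)={b6}
  DF(b5)={b6}
  DF(b6)=∅
  DF(b7)=∅

φ for f: defs {b0,b3}
  DF⁺ = {b2,b5,b6}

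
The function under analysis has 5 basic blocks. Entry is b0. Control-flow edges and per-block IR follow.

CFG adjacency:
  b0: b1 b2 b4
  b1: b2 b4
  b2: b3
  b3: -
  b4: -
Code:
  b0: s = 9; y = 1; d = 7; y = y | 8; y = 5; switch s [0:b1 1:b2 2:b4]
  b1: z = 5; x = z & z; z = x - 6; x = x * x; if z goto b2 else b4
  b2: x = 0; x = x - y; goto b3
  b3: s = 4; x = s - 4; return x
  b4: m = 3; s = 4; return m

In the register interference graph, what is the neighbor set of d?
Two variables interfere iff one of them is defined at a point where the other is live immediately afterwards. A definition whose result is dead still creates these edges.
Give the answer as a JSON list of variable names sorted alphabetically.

Answer: ["s", "y"]

Analysis:
def/use:
  b0: {d,s,y} / ∅
  b1: {x,z} / ∅
  b2: {x} / {y}
  b3: {s,x} / ∅
  b4: {m,s} / ∅

Backward fixpoint:
  b0 li=∅ lo={y}
  b1 li={y} lo={y}
  b2 li={y} lo=∅
  b3 li=∅ lo=∅
  b4 li=∅ lo=∅

Interfere edges:
  d — {s,y}
  m — {s}
  s — {d,m,y}
  x — {y,z}
  y — {d,s,x,z}
  z — {x,y}

N(d) = ["s", "y"]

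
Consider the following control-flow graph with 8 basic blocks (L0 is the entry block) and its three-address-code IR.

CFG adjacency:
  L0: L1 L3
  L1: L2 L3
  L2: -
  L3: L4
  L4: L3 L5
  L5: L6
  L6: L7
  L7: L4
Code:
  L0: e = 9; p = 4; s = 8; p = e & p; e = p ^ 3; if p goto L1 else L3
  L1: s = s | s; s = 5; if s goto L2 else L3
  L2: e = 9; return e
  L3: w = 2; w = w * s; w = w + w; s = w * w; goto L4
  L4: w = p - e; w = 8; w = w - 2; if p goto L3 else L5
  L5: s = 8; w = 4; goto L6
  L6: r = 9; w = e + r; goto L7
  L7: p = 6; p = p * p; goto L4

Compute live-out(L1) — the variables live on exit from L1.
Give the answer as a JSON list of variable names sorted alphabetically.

Answer: ["e", "p", "s"]

Analysis:
Block summaries:
  L0 def {e,p,s} use ∅
  L1 def {s} use {s}
  L2 def {e} use ∅
  L3 def {s,w} use {s}
  L4 def {w} use {e,p}
  L5 def {s,w} use ∅
  L6 def {r,w} use {e}
  L7 def {p} use ∅

Live sets:
  L0 li=∅ lo={e,p,s}
  L1 li={e,p,s} lo={e,p,s}
  L2 li=∅ lo=∅
  L3 li={e,p,s} lo={e,p,s}
  L4 li={e,p,s} lo={e,p,s}
  L5 li={e} lo={e,s}
  L6 li={e,s} lo={e,s}
  L7 li={e,s} lo={e,p,s}

live-out(L1) = ["e", "p", "s"]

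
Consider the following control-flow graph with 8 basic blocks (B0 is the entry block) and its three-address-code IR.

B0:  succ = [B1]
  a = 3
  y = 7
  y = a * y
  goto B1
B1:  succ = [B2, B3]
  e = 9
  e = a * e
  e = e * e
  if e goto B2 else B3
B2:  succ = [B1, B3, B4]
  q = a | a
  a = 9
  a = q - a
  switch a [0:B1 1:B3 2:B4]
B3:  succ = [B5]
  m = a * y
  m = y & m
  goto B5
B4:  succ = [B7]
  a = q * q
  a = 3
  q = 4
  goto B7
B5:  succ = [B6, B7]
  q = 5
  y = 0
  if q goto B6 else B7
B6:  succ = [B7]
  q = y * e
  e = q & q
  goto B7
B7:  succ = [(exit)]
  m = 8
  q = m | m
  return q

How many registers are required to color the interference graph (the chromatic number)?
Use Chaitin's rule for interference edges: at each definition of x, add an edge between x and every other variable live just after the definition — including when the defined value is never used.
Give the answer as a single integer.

Per-block:
  B0: {a,y} / ∅
  B1: {e} / {a}
  B2: {a,q} / {a}
  B3: {m} / {a,y}
  B4: {a,q} / {q}
  B5: {q,y} / ∅
  B6: {e,q} / {e,y}
  B7: {m,q} / ∅

Liveness:
  live B0: ∅→{a,y}
  live B1: {a,y}→{a,e,y}
  live B2: {a,e,y}→{a,e,q,y}
  live B3: {a,e,y}→{e}
  live B4: {q}→∅
  live B5: {e}→{e,y}
  live B6: {e,y}→∅
  live B7: ∅→∅

Interference:
  a↔{e,q,y}
  e↔{a,m,q,y}
  m↔{e,y}
  q↔{a,e,y}
  y↔{a,e,m,q}

Colouring:
  {a,e,q,y} pairwise interfere (4-clique) ⇒ χ ≥ 4
  4-colouring: c0={e}  c1={y}  c2={a,m}  c3={q}
  χ = 4

Answer: 4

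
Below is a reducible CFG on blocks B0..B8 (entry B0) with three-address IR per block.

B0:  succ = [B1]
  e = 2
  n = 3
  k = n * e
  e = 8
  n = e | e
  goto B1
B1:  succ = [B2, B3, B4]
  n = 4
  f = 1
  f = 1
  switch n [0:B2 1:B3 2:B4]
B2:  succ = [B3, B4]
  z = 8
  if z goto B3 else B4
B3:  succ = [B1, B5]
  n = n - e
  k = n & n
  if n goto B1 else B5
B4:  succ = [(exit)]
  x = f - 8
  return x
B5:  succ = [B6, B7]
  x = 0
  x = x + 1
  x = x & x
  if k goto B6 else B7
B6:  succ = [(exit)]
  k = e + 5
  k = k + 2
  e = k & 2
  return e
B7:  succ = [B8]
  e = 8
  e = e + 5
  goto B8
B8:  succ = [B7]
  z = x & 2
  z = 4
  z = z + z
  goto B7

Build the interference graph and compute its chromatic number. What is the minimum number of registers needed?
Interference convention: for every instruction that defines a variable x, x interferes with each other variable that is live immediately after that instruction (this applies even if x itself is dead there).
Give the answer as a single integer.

Per-block:
  B0 def {e,k,n} use ∅
  B1 def {f,n} use ∅
  B2 def {z} use ∅
  B3 def {k,n} use {e,n}
  B4 def {x} use {f}
  B5 def {x} use {k}
  B6 def {e,k} use {e}
  B7 def {e} use ∅
  B8 def {z} use {x}

Liveness:
  B0: in=∅ out={e}
  B1: in={e} out={e,f,n}
  B2: in={e,f,n} out={e,f,n}
  B3: in={e,n} out={e,k}
  B4: in={f} out=∅
  B5: in={e,k} out={e,x}
  B6: in={e} out=∅
  B7: in={x} out={x}
  B8: in={x} out={x}

Interfere edges:
  e — {f,k,n,x,z}
  f — {e,n,z}
  k — {e,n,x}
  n — {e,f,k,z}
  x — {e,k,z}
  z — {e,f,n,x}

Colouring:
  clique {e,f,n,z} ⇒ need ≥ 4
  assign e→r0 f→r3 k→r2 n→r1 x→r1 z→r2 — no edge inside a register ⇒ χ ≤ 4
  χ = 4

Answer: 4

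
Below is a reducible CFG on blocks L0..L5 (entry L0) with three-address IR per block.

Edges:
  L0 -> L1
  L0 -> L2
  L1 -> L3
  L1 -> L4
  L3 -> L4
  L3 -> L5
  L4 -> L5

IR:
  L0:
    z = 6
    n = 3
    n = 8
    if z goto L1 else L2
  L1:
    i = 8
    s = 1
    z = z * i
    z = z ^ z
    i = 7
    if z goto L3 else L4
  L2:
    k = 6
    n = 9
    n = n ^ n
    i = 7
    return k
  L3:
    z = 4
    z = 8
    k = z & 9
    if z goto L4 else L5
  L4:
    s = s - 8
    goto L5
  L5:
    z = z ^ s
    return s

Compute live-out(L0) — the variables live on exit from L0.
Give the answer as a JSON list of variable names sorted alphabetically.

Block summaries:
  L0: {n,z} / ∅
  L1: {i,s,z} / {z}
  L2: {i,k,n} / ∅
  L3: {k,z} / ∅
  L4: {s} / {s}
  L5: {z} / {s,z}

Live sets:
  live L0: ∅→{z}
  live L1: {z}→{s,z}
  live L2: ∅→∅
  live L3: {s}→{s,z}
  live L4: {s,z}→{s,z}
  live L5: {s,z}→∅

live-out(L0) = ["z"]

Answer: ["z"]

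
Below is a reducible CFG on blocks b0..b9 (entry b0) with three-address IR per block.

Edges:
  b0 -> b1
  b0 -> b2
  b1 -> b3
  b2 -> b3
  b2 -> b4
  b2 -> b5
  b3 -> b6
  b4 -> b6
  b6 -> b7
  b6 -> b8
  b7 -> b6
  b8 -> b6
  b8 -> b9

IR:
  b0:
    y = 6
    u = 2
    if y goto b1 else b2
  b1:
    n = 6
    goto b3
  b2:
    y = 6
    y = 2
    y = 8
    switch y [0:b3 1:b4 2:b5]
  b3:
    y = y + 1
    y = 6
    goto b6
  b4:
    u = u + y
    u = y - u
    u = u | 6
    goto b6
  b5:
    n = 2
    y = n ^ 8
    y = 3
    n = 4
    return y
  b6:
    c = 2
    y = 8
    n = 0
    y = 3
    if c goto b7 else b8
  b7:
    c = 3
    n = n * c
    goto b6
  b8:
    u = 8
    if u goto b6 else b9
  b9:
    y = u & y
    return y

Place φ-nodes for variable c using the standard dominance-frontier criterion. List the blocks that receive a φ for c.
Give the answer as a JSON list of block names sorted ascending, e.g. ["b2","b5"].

idom tree: b1←b0 b2←b0 b3←b0 b4←b2 b5←b2 b6←b0 b7←b6 b8←b6 b9←b8
Dom at joins:
  b3: preds {b1,b2}: {b0,b1} ∩ {b0,b2} = {b0}; idom=b0
  b6: preds {b3,b4,b7,b8}: {b0,b3} ∩ {b0,b2,b4} ∩ {b0,b6,b7} ∩ {b0,b6,b8} = {b0}; idom=b0

DF derivation:
  b3←b1: walk b1 to b0
  b3←b2: walk b2 to b0
  b6←b3: walk b3 to b0
  b6←b4: walk b4→b2 to b0
  b6←b7: walk b7→b6 to b0
  b6←b8: walk b8→b6 to b0
  DF(b0)=∅
  DF(b1)={b3}
  DF(b2)={b3,b6}
  DF(b3)={b6}
  DF(b4)={b6}
  DF(b5)=∅
  DF(b6)={b6}
  DF(b7)={b6}
  DF(b8)={b6}
  DF(b9)=∅

φ for c: defs {b6,b7}
  DF⁺ = {b6}

Answer: ["b6"]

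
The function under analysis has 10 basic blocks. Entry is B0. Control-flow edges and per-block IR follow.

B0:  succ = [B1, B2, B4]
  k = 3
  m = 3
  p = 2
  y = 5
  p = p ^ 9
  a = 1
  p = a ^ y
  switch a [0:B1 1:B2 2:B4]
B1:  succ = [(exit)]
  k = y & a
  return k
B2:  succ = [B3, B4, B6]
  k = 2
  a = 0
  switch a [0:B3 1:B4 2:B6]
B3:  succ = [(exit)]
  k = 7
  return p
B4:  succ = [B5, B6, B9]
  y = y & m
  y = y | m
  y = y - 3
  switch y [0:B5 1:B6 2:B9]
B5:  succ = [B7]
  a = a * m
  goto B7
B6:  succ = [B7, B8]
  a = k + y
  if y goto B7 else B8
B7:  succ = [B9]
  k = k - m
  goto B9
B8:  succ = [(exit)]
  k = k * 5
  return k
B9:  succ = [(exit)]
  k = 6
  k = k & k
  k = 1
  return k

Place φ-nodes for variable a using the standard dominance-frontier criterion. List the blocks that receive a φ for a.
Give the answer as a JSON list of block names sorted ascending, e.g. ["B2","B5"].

Answer: ["B4", "B6", "B7", "B9"]

Working:
idom tree: B1←B0 B2←B0 B3←B2 B4←B0 B5←B4 B6←B0 B7←B0 B8←B6 B9←B0
Dom∩ at merges:
  B4: preds {B0,B2}: {B0} ∩ {B0,B2} = {B0}; idom=B0
  B6: preds {B2,B4}: {B0,B2} ∩ {B0,B4} = {B0}; idom=B0
  B7: preds {B5,B6}: {B0,B4,B5} ∩ {B0,B6} = {B0}; idom=B0
  B9: preds {B4,B7}: {B0,B4} ∩ {B0,B7} = {B0}; idom=B0

DF derivation:
  join B4 pred B0: · stop@B0
  join B4 pred B2: B2 stop@B0
  join B6 pred B2: B2 stop@B0
  join B6 pred B4: B4 stop@B0
  join B7 pred B5: B5→B4 stop@B0
  join B7 pred B6: B6 stop@B0
  join B9 pred B4: B4 stop@B0
  join B9 pred B7: B7 stop@B0
  B0 → ∅
  B1 → ∅
  B2 → {B4,B6}
  B3 → ∅
  B4 → {B6,B7,B9}
  B5 → {B7}
  B6 → {B7}
  B7 → {B9}
  B8 → ∅
  B9 → ∅

φ for a: defs {B0,B2,B5,B6}
  DF⁺ = {B4,B6,B7,B9}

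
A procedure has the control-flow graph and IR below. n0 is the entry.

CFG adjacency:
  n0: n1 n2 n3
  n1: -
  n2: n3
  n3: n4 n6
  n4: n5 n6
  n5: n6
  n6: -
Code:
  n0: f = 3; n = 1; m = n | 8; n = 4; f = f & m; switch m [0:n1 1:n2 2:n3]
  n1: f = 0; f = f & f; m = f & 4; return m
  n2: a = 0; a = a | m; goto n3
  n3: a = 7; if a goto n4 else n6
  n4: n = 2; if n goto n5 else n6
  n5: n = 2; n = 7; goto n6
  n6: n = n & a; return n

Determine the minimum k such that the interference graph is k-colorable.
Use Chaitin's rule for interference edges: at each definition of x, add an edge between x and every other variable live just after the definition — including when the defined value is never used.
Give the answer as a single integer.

Answer: 3

Working:
Block summaries:
  n0: {f,m,n} / ∅
  n1: {f,m} / ∅
  n2: {a} / {m}
  n3: {a} / ∅
  n4: {n} / ∅
  n5: {n} / ∅
  n6: {n} / {a,n}

Backward fixpoint:
  n0: in=∅ out={m,n}
  n1: in=∅ out=∅
  n2: in={m,n} out={n}
  n3: in={n} out={a,n}
  n4: in={a} out={a,n}
  n5: in={a} out={a,n}
  n6: in={a,n} out=∅

Conflict graph:
  a: {m,n}
  f: {m,n}
  m: {a,f,n}
  n: {a,f,m}

Registers:
  {a,m,n} pairwise interfere (3-clique) ⇒ χ ≥ 3
  3-colouring: r0={m}  r1={n}  r2={a,f}
  χ = 3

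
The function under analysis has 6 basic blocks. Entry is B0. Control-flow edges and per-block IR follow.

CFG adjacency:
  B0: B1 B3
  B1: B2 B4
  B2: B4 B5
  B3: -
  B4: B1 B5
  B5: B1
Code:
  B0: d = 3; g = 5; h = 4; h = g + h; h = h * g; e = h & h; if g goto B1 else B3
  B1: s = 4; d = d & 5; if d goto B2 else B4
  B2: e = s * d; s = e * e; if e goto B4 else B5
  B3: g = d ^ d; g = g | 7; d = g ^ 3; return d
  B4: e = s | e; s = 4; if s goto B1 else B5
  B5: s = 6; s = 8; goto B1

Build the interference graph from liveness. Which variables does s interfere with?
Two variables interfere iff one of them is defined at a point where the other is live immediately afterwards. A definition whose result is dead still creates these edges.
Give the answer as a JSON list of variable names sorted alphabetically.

Answer: ["d", "e"]

Derivation:
def/use:
  B0: {d,e,g,h} / ∅
  B1: {d,s} / {d}
  B2: {e,s} / {d,s}
  B3: {d,g} / {d}
  B4: {e,s} / {e,s}
  B5: {s} / ∅

Live sets:
  live B0: ∅→{d,e}
  live B1: {d,e}→{d,e,s}
  live B2: {d,s}→{d,e,s}
  live B3: {d}→∅
  live B4: {d,e,s}→{d,e}
  live B5: {d,e}→{d,e}

Interference:
  d: {e,g,h,s}
  e: {d,g,s}
  g: {d,e,h}
  h: {d,g}
  s: {d,e}

N(s) = ["d", "e"]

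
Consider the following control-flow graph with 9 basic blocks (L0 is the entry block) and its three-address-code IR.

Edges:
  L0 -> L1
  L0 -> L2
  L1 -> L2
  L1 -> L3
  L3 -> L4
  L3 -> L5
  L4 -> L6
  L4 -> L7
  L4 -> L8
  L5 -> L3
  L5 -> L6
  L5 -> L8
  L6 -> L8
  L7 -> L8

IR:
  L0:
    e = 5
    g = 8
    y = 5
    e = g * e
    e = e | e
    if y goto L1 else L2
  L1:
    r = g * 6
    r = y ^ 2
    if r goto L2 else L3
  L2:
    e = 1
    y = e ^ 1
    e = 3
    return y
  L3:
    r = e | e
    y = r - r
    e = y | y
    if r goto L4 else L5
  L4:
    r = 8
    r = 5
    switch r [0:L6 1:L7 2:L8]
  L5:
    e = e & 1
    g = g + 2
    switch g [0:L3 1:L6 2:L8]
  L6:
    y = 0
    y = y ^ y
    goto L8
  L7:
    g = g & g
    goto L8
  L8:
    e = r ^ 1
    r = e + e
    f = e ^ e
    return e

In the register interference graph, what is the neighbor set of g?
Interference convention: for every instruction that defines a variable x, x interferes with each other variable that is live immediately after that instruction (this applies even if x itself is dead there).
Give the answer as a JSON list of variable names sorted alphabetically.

def/use:
  L0 def {e,g,y} use ∅
  L1 def {r} use {g,y}
  L2 def {e,y} use ∅
  L3 def {e,r,y} use {e}
  L4 def {r} use ∅
  L5 def {e,g} use {e,g}
  L6 def {y} use ∅
  L7 def {g} use {g}
  L8 def {e,f,r} use {r}

Backward fixpoint:
  live L0: ∅→{e,g,y}
  live L1: {e,g,y}→{e,g}
  live L2: ∅→∅
  live L3: {e,g}→{e,g,r}
  live L4: {g}→{g,r}
  live L5: {e,g,r}→{e,g,r}
  live L6: {r}→{r}
  live L7: {g,r}→{r}
  live L8: {r}→∅

Conflict graph:
  e: {f,g,r,y}
  f: {e}
  g: {e,r,y}
  r: {e,g,y}
  y: {e,g,r}

N(g) = ["e", "r", "y"]

Answer: ["e", "r", "y"]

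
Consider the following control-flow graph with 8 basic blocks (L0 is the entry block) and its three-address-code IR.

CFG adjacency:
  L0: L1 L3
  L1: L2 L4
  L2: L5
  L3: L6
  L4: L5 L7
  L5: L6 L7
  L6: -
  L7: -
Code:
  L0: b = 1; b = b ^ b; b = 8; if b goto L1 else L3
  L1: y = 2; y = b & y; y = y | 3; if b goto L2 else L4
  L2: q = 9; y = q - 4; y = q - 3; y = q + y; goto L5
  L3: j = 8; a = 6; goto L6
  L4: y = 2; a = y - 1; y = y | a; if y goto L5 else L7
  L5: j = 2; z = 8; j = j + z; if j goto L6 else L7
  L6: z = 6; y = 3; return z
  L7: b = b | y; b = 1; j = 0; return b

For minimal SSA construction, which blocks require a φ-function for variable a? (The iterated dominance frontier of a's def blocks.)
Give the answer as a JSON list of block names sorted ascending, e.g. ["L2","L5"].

idom tree: L1←L0 L2←L1 L3←L0 L4←L1 L5←L1 L6←L0 L7←L1
Dom at joins:
  L5: preds {L2,L4}: {L0,L1,L2} ∩ {L0,L1,L4} = {L0,L1}; idom=L1
  L6: preds {L3,L5}: {L0,L3} ∩ {L0,L1,L5} = {L0}; idom=L0
  L7: preds {L4,L5}: {L0,L1,L4} ∩ {L0,L1,L5} = {L0,L1}; idom=L1

Frontier:
  join L5 pred L2: L2 stop@L1
  join L5 pred L4: L4 stop@L1
  join L6 pred L3: L3 stop@L0
  join L6 pred L5: L5→L1 stop@L0
  join L7 pred L4: L4 stop@L1
  join L7 pred L5: L5 stop@L1
  DF(L0)=∅
  DF(L1)={L6}
  DF(L2)={L5}
  DF(L3)={L6}
  DF(L4)={L5,L7}
  DF(L5)={L6,L7}
  DF(L6)=∅
  DF(L7)=∅

φ for a: defs {L3,L4}
  DF⁺ = {L5,L6,L7}

Answer: ["L5", "L6", "L7"]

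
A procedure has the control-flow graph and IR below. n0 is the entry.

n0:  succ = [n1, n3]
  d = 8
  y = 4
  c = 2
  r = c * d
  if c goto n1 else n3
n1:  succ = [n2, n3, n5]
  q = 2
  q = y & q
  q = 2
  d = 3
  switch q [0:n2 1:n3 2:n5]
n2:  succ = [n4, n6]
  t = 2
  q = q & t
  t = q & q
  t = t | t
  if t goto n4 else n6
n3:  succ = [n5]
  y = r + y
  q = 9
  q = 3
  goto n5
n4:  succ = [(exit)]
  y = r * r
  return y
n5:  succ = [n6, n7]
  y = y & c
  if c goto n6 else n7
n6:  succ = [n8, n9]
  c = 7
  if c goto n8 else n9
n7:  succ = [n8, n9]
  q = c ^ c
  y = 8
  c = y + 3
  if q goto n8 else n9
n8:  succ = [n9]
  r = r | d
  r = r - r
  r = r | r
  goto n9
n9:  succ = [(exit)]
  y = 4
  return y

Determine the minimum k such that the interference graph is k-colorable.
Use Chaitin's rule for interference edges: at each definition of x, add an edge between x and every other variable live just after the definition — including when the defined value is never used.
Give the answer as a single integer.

Answer: 5

Analysis:
Per-block:
  n0: def={c,d,r,y} ue=∅
  n1: def={d,q} ue={y}
  n2: def={q,t} ue={q}
  n3: def={q,y} ue={r,y}
  n4: def={y} ue={r}
  n5: def={y} ue={c,y}
  n6: def={c} ue=∅
  n7: def={c,q,y} ue={c}
  n8: def={r} ue={d,r}
  n9: def={y} ue=∅

Live sets:
  live n0: ∅→{c,d,r,y}
  live n1: {c,r,y}→{c,d,q,r,y}
  live n2: {d,q,r}→{d,r}
  live n3: {c,d,r,y}→{c,d,r,y}
  live n4: {r}→∅
  live n5: {c,d,r,y}→{c,d,r}
  live n6: {d,r}→{d,r}
  live n7: {c,d,r}→{d,r}
  live n8: {d,r}→∅
  live n9: ∅→∅

Interference:
  c↔{d,q,r,y}
  d↔{c,q,r,t,y}
  q↔{c,d,r,t,y}
  r↔{c,d,q,t,y}
  t↔{d,q,r}
  y↔{c,d,q,r}

Chromatic number:
  {c,d,q,r,y} pairwise interfere (5-clique) ⇒ χ ≥ 5
  assign c→r3 d→r0 q→r1 r→r2 t→r3 y→r4 — no edge inside a register ⇒ χ ≤ 5
  χ = 5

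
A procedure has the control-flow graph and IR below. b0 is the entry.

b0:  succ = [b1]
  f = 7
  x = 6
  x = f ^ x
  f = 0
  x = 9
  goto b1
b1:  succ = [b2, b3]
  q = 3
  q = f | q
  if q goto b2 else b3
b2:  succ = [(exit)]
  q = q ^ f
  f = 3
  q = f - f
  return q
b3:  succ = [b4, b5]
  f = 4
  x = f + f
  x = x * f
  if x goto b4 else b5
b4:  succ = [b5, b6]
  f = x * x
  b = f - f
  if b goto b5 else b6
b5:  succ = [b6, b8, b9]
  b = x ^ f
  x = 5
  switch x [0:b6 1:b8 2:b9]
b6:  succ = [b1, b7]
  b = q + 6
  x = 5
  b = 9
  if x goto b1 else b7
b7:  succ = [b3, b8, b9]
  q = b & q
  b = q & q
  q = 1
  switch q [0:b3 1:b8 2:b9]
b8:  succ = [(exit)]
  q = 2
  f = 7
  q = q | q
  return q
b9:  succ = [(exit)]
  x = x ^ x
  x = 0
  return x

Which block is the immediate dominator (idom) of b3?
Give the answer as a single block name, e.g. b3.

Answer: b1

Working:
idom tree: b1←b0 b2←b1 b3←b1 b4←b3 b5←b3 b6←b3 b7←b6 b8←b3 b9←b3
Dom at joins:
  b1: preds {b0,b6}: {b0} ∩ {b0,b1,b3,b6} = {b0}; idom=b0
  b3: preds {b1,b7}: {b0,b1} ∩ {b0,b1,b3,b6,b7} = {b0,b1}; idom=b1
  b5: preds {b3,b4}: {b0,b1,b3} ∩ {b0,b1,b3,b4} = {b0,b1,b3}; idom=b3
  b6: preds {b4,b5}: {b0,b1,b3,b4} ∩ {b0,b1,b3,b5} = {b0,b1,b3}; idom=b3
  b8: preds {b5,b7}: {b0,b1,b3,b5} ∩ {b0,b1,b3,b6,b7} = {b0,b1,b3}; idom=b3
  b9: preds {b5,b7}: {b0,b1,b3,b5} ∩ {b0,b1,b3,b6,b7} = {b0,b1,b3}; idom=b3

idom(b3) = b1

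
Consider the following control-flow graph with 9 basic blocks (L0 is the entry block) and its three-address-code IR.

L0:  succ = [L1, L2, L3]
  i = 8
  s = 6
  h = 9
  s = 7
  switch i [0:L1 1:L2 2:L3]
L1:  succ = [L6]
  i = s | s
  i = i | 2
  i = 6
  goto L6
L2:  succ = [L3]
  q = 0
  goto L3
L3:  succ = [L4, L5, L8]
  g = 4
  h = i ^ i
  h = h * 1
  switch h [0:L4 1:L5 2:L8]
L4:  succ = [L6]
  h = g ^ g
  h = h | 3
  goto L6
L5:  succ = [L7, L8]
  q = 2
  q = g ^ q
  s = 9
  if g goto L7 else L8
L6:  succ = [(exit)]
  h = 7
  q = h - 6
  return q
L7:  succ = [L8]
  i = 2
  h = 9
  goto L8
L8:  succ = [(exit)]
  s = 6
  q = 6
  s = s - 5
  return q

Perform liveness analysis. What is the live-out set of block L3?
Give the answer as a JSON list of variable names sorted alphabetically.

def/use:
  L0: {h,i,s} / ∅
  L1: {i} / {s}
  L2: {q} / ∅
  L3: {g,h} / {i}
  L4: {h} / {g}
  L5: {q,s} / {g}
  L6: {h,q} / ∅
  L7: {h,i} / ∅
  L8: {q,s} / ∅

Liveness:
  live L0: ∅→{i,s}
  live L1: {s}→∅
  live L2: {i}→{i}
  live L3: {i}→{g}
  live L4: {g}→∅
  live L5: {g}→∅
  live L6: ∅→∅
  live L7: ∅→∅
  live L8: ∅→∅

live-out(L3) = ["g"]

Answer: ["g"]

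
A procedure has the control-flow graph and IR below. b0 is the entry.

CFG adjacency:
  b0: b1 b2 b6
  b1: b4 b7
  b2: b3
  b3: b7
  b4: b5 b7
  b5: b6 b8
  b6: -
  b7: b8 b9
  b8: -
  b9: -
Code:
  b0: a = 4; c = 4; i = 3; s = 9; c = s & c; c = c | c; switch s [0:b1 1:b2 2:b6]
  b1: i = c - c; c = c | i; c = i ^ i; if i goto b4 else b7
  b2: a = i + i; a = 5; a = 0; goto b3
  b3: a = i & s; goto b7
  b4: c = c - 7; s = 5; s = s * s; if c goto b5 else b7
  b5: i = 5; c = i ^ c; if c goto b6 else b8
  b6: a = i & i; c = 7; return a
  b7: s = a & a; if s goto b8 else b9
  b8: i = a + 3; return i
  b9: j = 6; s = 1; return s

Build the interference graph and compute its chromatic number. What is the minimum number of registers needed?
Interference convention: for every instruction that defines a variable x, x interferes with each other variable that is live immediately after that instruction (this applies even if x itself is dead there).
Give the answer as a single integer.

Block summaries:
  b0: def={a,c,i,s} ue=∅
  b1: def={c,i} ue={c}
  b2: def={a} ue={i}
  b3: def={a} ue={i,s}
  b4: def={c,s} ue={c}
  b5: def={c,i} ue={c}
  b6: def={a,c} ue={i}
  b7: def={s} ue={a}
  b8: def={i} ue={a}
  b9: def={j,s} ue=∅

Liveness:
  b0 li=∅ lo={a,c,i,s}
  b1 li={a,c} lo={a,c}
  b2 li={i,s} lo={i,s}
  b3 li={i,s} lo={a}
  b4 li={a,c} lo={a,c}
  b5 li={a,c} lo={a,i}
  b6 li={i} lo=∅
  b7 li={a} lo={a}
  b8 li={a} lo=∅
  b9 li=∅ lo=∅

Interference:
  a: {c,i,s}
  c: {a,i,s}
  i: {a,c,s}
  j: ∅
  s: {a,c,i}

Chromatic number:
  lower bound: {a,c,i,s} mutually conflict ⇒ χ ≥ 4
  4-colouring: c0={a,j}  c1={c}  c2={i}  c3={s}
  χ = 4

Answer: 4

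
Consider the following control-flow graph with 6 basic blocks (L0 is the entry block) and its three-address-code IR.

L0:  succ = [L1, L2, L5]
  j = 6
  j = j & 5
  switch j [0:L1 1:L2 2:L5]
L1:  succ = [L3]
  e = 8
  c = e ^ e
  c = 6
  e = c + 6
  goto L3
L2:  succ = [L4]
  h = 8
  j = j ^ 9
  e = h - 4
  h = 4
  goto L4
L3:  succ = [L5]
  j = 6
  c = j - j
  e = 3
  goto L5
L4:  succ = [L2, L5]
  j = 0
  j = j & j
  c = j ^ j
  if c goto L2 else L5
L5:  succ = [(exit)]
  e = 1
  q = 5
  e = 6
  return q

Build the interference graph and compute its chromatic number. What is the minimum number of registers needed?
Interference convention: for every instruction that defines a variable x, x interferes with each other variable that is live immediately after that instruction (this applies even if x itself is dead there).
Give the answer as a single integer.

Block summaries:
  L0: def={j} ue=∅
  L1: def={c,e} ue=∅
  L2: def={e,h,j} ue={j}
  L3: def={c,e,j} ue=∅
  L4: def={c,j} ue=∅
  L5: def={e,q} ue=∅

Live sets:
  L0: in=∅ out={j}
  L1: in=∅ out=∅
  L2: in={j} out=∅
  L3: in=∅ out=∅
  L4: in=∅ out={j}
  L5: in=∅ out=∅

Interference:
  c↔{j}
  e↔{q}
  h↔{j}
  j↔{c,h}
  q↔{e}

Registers:
  lower bound: {c,j} mutually conflict ⇒ χ ≥ 2
  assign c→r1 e→r0 h→r1 j→r0 q→r1 — no edge inside a register ⇒ χ ≤ 2
  χ = 2

Answer: 2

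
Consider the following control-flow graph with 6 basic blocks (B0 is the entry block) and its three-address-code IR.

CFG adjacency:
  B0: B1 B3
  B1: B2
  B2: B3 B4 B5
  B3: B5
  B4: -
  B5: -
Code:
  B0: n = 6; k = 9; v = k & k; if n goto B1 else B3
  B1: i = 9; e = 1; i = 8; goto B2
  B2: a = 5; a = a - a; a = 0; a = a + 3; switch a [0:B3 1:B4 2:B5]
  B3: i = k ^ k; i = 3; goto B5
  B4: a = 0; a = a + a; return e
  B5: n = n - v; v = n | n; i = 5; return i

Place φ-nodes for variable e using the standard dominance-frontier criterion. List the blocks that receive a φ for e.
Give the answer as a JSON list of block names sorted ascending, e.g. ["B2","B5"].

Answer: ["B3", "B5"]

Analysis:
idom tree: B1←B0 B2←B1 B3←B0 B4←B2 B5←B0
Dom∩ at merges:
  B3: preds {B0,B2}: {B0} ∩ {B0,B1,B2} = {B0}; idom=B0
  B5: preds {B2,B3}: {B0,B1,B2} ∩ {B0,B3} = {B0}; idom=B0

DF derivation:
  join B3 pred B0: · stop@B0
  join B3 pred B2: B2→B1 stop@B0
  join B5 pred B2: B2→B1 stop@B0
  join B5 pred B3: B3 stop@B0
  B0: DF=∅
  B1: DF={B3,B5}
  B2: DF={B3,B5}
  B3: DF={B5}
  B4: DF=∅
  B5: DF=∅

φ for e: defs {B1}
  DF⁺ = {B3,B5}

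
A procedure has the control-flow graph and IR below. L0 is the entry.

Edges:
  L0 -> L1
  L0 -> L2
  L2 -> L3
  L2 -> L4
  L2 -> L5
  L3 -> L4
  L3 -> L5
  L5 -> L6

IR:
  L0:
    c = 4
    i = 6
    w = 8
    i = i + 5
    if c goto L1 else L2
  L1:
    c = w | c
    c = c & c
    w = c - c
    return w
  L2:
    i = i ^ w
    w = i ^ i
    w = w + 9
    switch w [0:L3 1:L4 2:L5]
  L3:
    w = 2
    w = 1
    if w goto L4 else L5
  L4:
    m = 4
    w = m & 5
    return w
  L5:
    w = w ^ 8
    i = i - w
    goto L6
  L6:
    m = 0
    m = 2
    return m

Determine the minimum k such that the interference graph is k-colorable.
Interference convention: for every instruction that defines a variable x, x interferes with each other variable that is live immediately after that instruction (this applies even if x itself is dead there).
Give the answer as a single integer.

Answer: 3

Analysis:
def/use:
  L0 def {c,i,w} use ∅
  L1 def {c,w} use {c,w}
  L2 def {i,w} use {i,w}
  L3 def {w} use ∅
  L4 def {m,w} use ∅
  L5 def {i,w} use {i,w}
  L6 def {m} use ∅

Liveness:
  live L0: ∅→{c,i,w}
  live L1: {c,w}→∅
  live L2: {i,w}→{i,w}
  live L3: {i}→{i,w}
  live L4: ∅→∅
  live L5: {i,w}→∅
  live L6: ∅→∅

Conflict graph:
  c — {i,w}
  i — {c,w}
  m — ∅
  w — {c,i}

Registers:
  lower bound: {c,i,w} mutually conflict ⇒ χ ≥ 3
  3-colouring: r0={c,m}  r1={i}  r2={w}
  χ = 3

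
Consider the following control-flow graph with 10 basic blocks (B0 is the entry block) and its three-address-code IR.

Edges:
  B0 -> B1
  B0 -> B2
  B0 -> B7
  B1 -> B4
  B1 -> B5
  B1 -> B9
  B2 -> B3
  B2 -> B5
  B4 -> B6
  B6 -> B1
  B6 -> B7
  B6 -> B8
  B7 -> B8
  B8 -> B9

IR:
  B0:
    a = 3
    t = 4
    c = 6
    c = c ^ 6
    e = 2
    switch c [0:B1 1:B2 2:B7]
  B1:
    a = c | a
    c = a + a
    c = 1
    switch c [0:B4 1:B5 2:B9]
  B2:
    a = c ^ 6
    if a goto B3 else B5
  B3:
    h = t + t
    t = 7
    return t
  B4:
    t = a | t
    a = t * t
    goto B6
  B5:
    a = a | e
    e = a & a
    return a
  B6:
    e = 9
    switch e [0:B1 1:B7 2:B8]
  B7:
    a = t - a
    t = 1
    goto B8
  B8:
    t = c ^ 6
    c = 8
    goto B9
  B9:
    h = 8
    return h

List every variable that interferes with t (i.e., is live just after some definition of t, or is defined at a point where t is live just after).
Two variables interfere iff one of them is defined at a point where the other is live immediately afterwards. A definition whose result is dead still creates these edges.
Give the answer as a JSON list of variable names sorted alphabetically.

Answer: ["a", "c", "e"]

Analysis:
def/use:
  B0: {a,c,e,t} / ∅
  B1: {a,c} / {a,c}
  B2: {a} / {c}
  B3: {h,t} / {t}
  B4: {a,t} / {a,t}
  B5: {a,e} / {a,e}
  B6: {e} / ∅
  B7: {a,t} / {a,t}
  B8: {c,t} / {c}
  B9: {h} / ∅

Backward fixpoint:
  B0 li=∅ lo={a,c,e,t}
  B1 li={a,c,e,t} lo={a,c,e,t}
  B2 li={c,e,t} lo={a,e,t}
  B3 li={t} lo=∅
  B4 li={a,c,t} lo={a,c,t}
  B5 li={a,e} lo=∅
  B6 li={a,c,t} lo={a,c,e,t}
  B7 li={a,c,t} lo={c}
  B8 li={c} lo=∅
  B9 li=∅ lo=∅

Interfere edges:
  a↔{c,e,t}
  c↔{a,e,t}
  e↔{a,c,t}
  h↔∅
  t↔{a,c,e}

N(t) = ["a", "c", "e"]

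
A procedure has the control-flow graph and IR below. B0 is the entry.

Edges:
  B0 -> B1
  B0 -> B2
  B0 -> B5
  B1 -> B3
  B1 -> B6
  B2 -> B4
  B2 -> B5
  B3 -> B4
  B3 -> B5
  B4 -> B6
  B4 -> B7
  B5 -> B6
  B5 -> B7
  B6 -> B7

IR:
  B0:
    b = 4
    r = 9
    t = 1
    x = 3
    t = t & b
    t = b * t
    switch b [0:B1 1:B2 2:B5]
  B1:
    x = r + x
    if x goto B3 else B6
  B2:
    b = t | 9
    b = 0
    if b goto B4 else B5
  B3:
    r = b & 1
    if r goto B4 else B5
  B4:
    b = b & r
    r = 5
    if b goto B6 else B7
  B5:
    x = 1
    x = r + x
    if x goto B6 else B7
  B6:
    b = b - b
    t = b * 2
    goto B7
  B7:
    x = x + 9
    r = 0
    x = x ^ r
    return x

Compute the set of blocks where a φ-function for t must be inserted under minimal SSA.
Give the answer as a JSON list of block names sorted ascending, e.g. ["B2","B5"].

idom tree: B1←B0 B2←B0 B3←B1 B4←B0 B5←B0 B6←B0 B7←B0
Dom at joins:
  B4: preds {B2,B3}: {B0,B2} ∩ {B0,B1,B3} = {B0}; idom=B0
  B5: preds {B0,B2,B3}: {B0} ∩ {B0,B2} ∩ {B0,B1,B3} = {B0}; idom=B0
  B6: preds {B1,B4,B5}: {B0,B1} ∩ {B0,B4} ∩ {B0,B5} = {B0}; idom=B0
  B7: preds {B4,B5,B6}: {B0,B4} ∩ {B0,B5} ∩ {B0,B6} = {B0}; idom=B0

DF derivation:
  join B4 pred B2: B2 stop@B0
  join B4 pred B3: B3→B1 stop@B0
  join B5 pred B0: · stop@B0
  join B5 pred B2: B2 stop@B0
  join B5 pred B3: B3→B1 stop@B0
  join B6 pred B1: B1 stop@B0
  join B6 pred B4: B4 stop@B0
  join B6 pred B5: B5 stop@B0
  join B7 pred B4: B4 stop@B0
  join B7 pred B5: B5 stop@B0
  join B7 pred B6: B6 stop@B0
  B0: DF=∅
  B1: DF={B4,B5,B6}
  B2: DF={B4,B5}
  B3: DF={B4,B5}
  B4: DF={B6,B7}
  B5: DF={B6,B7}
  B6: DF={B7}
  B7: DF=∅

φ for t: defs {B0,B6}
  DF⁺ = {B7}

Answer: ["B7"]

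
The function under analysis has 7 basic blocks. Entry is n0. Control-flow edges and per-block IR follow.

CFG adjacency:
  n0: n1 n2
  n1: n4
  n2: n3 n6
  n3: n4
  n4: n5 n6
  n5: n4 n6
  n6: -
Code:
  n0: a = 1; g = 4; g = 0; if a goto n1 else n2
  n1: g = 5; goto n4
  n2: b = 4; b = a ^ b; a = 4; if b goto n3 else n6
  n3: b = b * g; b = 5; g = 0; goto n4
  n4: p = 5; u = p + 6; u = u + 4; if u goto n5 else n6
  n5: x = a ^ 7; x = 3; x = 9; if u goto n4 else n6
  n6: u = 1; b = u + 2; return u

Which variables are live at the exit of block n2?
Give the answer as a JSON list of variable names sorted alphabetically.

Block summaries:
  n0 def {a,g} use ∅
  n1 def {g} use ∅
  n2 def {a,b} use {a}
  n3 def {b,g} use {b,g}
  n4 def {p,u} use ∅
  n5 def {x} use {a,u}
  n6 def {b,u} use ∅

Backward fixpoint:
  n0: in=∅ out={a,g}
  n1: in={a} out={a}
  n2: in={a,g} out={a,b,g}
  n3: in={a,b,g} out={a}
  n4: in={a} out={a,u}
  n5: in={a,u} out={a}
  n6: in=∅ out=∅

live-out(n2) = ["a", "b", "g"]

Answer: ["a", "b", "g"]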